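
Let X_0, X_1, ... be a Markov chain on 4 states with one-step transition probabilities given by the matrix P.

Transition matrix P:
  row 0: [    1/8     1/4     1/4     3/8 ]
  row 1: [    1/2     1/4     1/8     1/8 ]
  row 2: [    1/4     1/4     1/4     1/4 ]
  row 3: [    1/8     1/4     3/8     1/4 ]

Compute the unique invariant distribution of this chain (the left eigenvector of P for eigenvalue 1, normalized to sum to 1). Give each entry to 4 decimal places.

π = [0.2500, 0.2500, 0.2500, 0.2500]

Balance equations π_j = Σ_i π_i·P[i][j]:
  π_0 = 1/8·π_0 + 1/2·π_1 + 1/4·π_2 + 1/8·π_3
  π_1 = 1/4·π_0 + 1/4·π_1 + 1/4·π_2 + 1/4·π_3
  π_2 = 1/4·π_0 + 1/8·π_1 + 1/4·π_2 + 3/8·π_3
  normalize: π_0 + π_1 + π_2 + π_3 = 1
Solving the linear system gives exactly π = [1/4, 1/4, 1/4, 1/4].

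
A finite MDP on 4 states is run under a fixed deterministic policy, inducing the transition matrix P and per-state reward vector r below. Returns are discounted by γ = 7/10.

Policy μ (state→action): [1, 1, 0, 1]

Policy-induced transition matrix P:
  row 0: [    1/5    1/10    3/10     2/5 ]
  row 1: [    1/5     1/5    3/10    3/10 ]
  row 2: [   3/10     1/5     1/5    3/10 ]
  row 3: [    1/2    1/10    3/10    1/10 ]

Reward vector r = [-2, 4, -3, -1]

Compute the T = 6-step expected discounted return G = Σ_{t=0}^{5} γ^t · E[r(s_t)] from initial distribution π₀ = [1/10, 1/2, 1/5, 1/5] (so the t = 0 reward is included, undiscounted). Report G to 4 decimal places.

t=0: π = [0.1000, 0.5000, 0.2000, 0.2000], E[r] = 1.0000, γ^t·E[r] = 1.000000, running G = 1.000000
t=1: π = [0.2800, 0.1700, 0.2800, 0.2700], E[r] = -0.9900, γ^t·E[r] = -0.693000, running G = 0.307000
t=2: π = [0.3090, 0.1450, 0.2720, 0.2740], E[r] = -1.1280, γ^t·E[r] = -0.552720, running G = -0.245720
t=3: π = [0.3094, 0.1417, 0.2728, 0.2761], E[r] = -1.1465, γ^t·E[r] = -0.393250, running G = -0.638970
t=4: π = [0.3101, 0.1415, 0.2727, 0.2757], E[r] = -1.1483, γ^t·E[r] = -0.275707, running G = -0.914676
t=5: π = [0.3100, 0.1414, 0.2727, 0.2759], E[r] = -1.1484, γ^t·E[r] = -0.193005, running G = -1.107681

G = -1.1077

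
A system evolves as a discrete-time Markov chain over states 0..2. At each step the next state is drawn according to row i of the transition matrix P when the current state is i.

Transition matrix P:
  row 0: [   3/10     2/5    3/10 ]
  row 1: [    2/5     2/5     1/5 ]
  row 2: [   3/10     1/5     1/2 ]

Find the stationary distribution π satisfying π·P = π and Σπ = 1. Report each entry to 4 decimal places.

Balance equations π_j = Σ_i π_i·P[i][j]:
  π_0 = 3/10·π_0 + 2/5·π_1 + 3/10·π_2
  π_1 = 2/5·π_0 + 2/5·π_1 + 1/5·π_2
  normalize: π_0 + π_1 + π_2 = 1
Solving the linear system gives exactly π = [1/3, 1/3, 1/3].

π = [0.3333, 0.3333, 0.3333]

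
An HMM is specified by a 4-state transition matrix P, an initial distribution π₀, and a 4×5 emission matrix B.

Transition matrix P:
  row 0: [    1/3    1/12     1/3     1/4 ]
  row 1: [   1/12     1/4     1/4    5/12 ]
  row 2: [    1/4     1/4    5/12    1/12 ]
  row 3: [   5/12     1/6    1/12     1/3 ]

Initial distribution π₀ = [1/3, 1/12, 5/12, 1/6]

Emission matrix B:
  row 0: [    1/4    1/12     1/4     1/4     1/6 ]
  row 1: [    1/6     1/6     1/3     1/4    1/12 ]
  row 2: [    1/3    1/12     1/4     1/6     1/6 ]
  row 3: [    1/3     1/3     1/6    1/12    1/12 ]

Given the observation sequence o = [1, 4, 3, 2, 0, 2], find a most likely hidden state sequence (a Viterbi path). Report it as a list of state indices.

path = [3, 0, 0, 2, 2, 2]

t=0: δ = [2.778e-02, 1.389e-02, 3.472e-02, 5.556e-02]  (obs o_0=1)
t=1: δ = [3.858e-03, 7.716e-04, 2.411e-03, 1.543e-03]  ψ = [3, 3, 2, 3]  (obs o_1=4)
t=2: δ = [3.215e-04, 1.507e-04, 2.143e-04, 8.038e-05]  ψ = [0, 2, 0, 0]  (obs o_2=3)
t=3: δ = [2.679e-05, 1.786e-05, 2.679e-05, 1.340e-05]  ψ = [0, 2, 0, 0]  (obs o_3=2)
t=4: δ = [2.233e-06, 1.116e-06, 3.721e-06, 2.481e-06]  ψ = [0, 2, 2, 1]  (obs o_4=0)
t=5: δ = [2.584e-07, 3.101e-07, 3.876e-07, 1.378e-07]  ψ = [3, 2, 2, 3]  (obs o_5=2)
backtrack: best end state = 2; path = [3, 0, 0, 2, 2, 2]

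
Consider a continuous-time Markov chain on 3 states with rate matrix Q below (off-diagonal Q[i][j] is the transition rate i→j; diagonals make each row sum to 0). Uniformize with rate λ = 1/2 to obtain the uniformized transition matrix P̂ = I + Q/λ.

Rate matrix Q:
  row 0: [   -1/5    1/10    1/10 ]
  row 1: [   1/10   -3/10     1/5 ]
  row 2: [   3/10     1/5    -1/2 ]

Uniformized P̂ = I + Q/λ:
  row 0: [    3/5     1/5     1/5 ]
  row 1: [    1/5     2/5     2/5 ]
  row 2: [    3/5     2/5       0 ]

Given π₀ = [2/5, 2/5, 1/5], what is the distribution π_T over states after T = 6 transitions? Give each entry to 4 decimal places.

π = [0.4782, 0.3044, 0.2174]

t=0: π = [0.4000, 0.4000, 0.2000]
t=1: π = [0.4400, 0.3200, 0.2400]
t=2: π = [0.4720, 0.3120, 0.2160]
t=3: π = [0.4752, 0.3056, 0.2192]
t=4: π = [0.4778, 0.3050, 0.2173]
t=5: π = [0.4780, 0.3044, 0.2175]
t=6: π = [0.4782, 0.3044, 0.2174]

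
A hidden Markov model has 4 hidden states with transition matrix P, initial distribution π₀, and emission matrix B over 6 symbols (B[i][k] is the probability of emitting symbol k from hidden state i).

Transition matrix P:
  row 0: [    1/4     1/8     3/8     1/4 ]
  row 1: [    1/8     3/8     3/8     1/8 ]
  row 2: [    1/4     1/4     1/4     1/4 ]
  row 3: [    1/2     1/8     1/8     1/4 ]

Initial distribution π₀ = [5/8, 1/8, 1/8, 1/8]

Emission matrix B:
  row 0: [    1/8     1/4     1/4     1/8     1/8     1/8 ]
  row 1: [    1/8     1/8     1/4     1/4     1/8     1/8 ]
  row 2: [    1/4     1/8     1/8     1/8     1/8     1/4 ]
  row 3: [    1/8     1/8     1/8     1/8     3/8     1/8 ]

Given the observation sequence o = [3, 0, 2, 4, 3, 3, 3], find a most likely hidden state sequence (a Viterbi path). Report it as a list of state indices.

t=0: δ = [7.812e-02, 3.125e-02, 1.562e-02, 1.562e-02]  (obs o_0=3)
t=1: δ = [2.441e-03, 1.465e-03, 7.324e-03, 2.441e-03]  ψ = [0, 1, 0, 0]  (obs o_1=0)
t=2: δ = [4.578e-04, 4.578e-04, 2.289e-04, 2.289e-04]  ψ = [2, 2, 2, 2]  (obs o_2=2)
t=3: δ = [1.431e-05, 2.146e-05, 2.146e-05, 4.292e-05]  ψ = [0, 1, 0, 0]  (obs o_3=4)
t=4: δ = [2.682e-06, 2.012e-06, 1.006e-06, 1.341e-06]  ψ = [3, 1, 1, 3]  (obs o_4=3)
t=5: δ = [8.382e-08, 1.886e-07, 1.257e-07, 8.382e-08]  ψ = [0, 1, 0, 0]  (obs o_5=3)
t=6: δ = [5.239e-09, 1.768e-08, 8.840e-09, 3.929e-09]  ψ = [3, 1, 1, 2]  (obs o_6=3)
backtrack: best end state = 1; path = [0, 2, 1, 1, 1, 1, 1]

path = [0, 2, 1, 1, 1, 1, 1]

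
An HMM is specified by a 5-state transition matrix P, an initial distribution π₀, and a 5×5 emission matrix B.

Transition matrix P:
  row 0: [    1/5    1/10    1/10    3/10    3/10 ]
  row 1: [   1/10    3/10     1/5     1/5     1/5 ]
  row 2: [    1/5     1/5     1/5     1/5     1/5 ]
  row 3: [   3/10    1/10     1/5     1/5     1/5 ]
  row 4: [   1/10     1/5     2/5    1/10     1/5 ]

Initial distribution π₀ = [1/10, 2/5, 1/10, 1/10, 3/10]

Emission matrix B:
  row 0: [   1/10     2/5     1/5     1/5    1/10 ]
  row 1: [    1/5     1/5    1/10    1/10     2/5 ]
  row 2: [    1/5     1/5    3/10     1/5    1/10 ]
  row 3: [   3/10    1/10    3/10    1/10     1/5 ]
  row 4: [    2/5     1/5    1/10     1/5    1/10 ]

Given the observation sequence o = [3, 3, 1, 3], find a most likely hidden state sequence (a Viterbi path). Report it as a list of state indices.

t=0: δ = [2.000e-02, 4.000e-02, 2.000e-02, 1.000e-02, 6.000e-02]  (obs o_0=3)
t=1: δ = [1.200e-03, 1.200e-03, 4.800e-03, 8.000e-04, 2.400e-03]  ψ = [4, 1, 4, 1, 4]  (obs o_1=3)
t=2: δ = [3.840e-04, 1.920e-04, 1.920e-04, 9.600e-05, 1.920e-04]  ψ = [2, 2, 2, 2, 2]  (obs o_2=1)
t=3: δ = [1.536e-05, 5.760e-06, 1.536e-05, 1.152e-05, 2.304e-05]  ψ = [0, 1, 4, 0, 0]  (obs o_3=3)
backtrack: best end state = 4; path = [4, 2, 0, 4]

path = [4, 2, 0, 4]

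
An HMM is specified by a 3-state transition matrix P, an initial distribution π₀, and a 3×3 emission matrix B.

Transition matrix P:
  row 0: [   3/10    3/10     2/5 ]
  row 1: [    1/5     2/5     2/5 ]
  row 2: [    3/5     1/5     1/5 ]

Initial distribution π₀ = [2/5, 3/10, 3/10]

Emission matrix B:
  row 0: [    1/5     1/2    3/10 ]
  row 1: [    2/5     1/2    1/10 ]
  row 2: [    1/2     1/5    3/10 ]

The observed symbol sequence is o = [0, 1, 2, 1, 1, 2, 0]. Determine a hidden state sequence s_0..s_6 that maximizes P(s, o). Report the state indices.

path = [2, 0, 2, 0, 2, 0, 2]

t=0: δ = [8.000e-02, 1.200e-01, 1.500e-01]  (obs o_0=0)
t=1: δ = [4.500e-02, 2.400e-02, 9.600e-03]  ψ = [2, 1, 1]  (obs o_1=1)
t=2: δ = [4.050e-03, 1.350e-03, 5.400e-03]  ψ = [0, 0, 0]  (obs o_2=2)
t=3: δ = [1.620e-03, 6.075e-04, 3.240e-04]  ψ = [2, 0, 0]  (obs o_3=1)
t=4: δ = [2.430e-04, 2.430e-04, 1.296e-04]  ψ = [0, 0, 0]  (obs o_4=1)
t=5: δ = [2.333e-05, 9.720e-06, 2.916e-05]  ψ = [2, 1, 0]  (obs o_5=2)
t=6: δ = [3.499e-06, 2.799e-06, 4.666e-06]  ψ = [2, 0, 0]  (obs o_6=0)
backtrack: best end state = 2; path = [2, 0, 2, 0, 2, 0, 2]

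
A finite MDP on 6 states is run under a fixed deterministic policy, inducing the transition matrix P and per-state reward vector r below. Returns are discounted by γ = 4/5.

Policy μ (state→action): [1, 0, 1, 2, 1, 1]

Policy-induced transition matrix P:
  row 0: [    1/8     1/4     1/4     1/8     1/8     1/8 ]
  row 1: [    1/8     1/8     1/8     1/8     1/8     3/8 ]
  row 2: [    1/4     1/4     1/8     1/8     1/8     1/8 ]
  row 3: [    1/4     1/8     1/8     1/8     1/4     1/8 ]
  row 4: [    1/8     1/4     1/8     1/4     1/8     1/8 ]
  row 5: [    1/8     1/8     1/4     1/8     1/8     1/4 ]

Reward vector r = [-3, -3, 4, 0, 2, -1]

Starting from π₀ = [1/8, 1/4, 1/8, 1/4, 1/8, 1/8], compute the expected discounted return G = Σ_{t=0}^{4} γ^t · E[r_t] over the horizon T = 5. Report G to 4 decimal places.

G = -1.1621

t=0: π = [0.1250, 0.2500, 0.1250, 0.2500, 0.1250, 0.1250], E[r] = -0.5000, γ^t·E[r] = -0.500000, running G = -0.500000
t=1: π = [0.1719, 0.1719, 0.1563, 0.1406, 0.1563, 0.2031], E[r] = -0.2969, γ^t·E[r] = -0.237500, running G = -0.737500
t=2: π = [0.1621, 0.1855, 0.1719, 0.1445, 0.1426, 0.1934], E[r] = -0.2637, γ^t·E[r] = -0.168750, running G = -0.906250
t=3: π = [0.1646, 0.1846, 0.1694, 0.1428, 0.1431, 0.1956], E[r] = -0.2791, γ^t·E[r] = -0.142875, running G = -1.049125
t=4: π = [0.1640, 0.1846, 0.1700, 0.1429, 0.1429, 0.1956], E[r] = -0.2758, γ^t·E[r] = -0.112975, running G = -1.162100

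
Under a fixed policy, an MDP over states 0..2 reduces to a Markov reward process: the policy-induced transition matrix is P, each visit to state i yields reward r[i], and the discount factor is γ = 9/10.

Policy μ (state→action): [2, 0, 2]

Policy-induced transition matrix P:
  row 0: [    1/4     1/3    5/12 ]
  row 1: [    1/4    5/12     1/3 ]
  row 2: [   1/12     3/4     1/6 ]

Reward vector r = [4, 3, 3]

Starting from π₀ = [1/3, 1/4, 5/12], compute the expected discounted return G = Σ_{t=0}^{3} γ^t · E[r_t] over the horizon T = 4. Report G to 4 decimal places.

t=0: π = [0.3333, 0.2500, 0.4167], E[r] = 3.3333, γ^t·E[r] = 3.333333, running G = 3.333333
t=1: π = [0.1806, 0.5278, 0.2917], E[r] = 3.1806, γ^t·E[r] = 2.862500, running G = 6.195833
t=2: π = [0.2014, 0.4988, 0.2998], E[r] = 3.2014, γ^t·E[r] = 2.593125, running G = 8.788958
t=3: π = [0.2000, 0.4998, 0.3002], E[r] = 3.2000, γ^t·E[r] = 2.332828, running G = 11.121786

G = 11.1218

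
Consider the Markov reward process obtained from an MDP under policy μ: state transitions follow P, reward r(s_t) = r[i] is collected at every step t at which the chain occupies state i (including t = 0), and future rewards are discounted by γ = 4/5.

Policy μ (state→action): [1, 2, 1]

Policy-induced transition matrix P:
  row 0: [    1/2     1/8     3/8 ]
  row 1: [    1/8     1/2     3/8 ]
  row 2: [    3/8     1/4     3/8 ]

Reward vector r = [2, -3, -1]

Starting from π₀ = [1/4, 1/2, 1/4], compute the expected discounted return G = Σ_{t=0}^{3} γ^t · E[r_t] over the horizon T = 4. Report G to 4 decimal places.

G = -2.6083

t=0: π = [0.2500, 0.5000, 0.2500], E[r] = -1.2500, γ^t·E[r] = -1.250000, running G = -1.250000
t=1: π = [0.2813, 0.3438, 0.3750], E[r] = -0.8438, γ^t·E[r] = -0.675000, running G = -1.925000
t=2: π = [0.3242, 0.3008, 0.3750], E[r] = -0.6289, γ^t·E[r] = -0.402500, running G = -2.327500
t=3: π = [0.3403, 0.2847, 0.3750], E[r] = -0.5483, γ^t·E[r] = -0.280750, running G = -2.608250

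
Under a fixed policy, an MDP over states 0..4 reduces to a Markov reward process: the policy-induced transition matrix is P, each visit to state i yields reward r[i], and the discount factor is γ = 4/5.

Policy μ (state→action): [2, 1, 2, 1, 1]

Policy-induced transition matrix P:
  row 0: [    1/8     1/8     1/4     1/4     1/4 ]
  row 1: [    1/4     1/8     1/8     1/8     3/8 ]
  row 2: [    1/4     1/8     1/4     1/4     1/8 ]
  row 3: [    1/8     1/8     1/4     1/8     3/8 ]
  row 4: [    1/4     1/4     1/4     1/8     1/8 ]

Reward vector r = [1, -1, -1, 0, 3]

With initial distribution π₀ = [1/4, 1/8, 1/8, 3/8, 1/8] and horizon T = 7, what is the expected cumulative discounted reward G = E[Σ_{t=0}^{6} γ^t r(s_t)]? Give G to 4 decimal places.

t=0: π = [0.2500, 0.1250, 0.1250, 0.3750, 0.1250], E[r] = 0.3750, γ^t·E[r] = 0.375000, running G = 0.375000
t=1: π = [0.1719, 0.1406, 0.2344, 0.1719, 0.2813], E[r] = 0.6406, γ^t·E[r] = 0.512500, running G = 0.887500
t=2: π = [0.2070, 0.1602, 0.2324, 0.1758, 0.2246], E[r] = 0.4883, γ^t·E[r] = 0.312500, running G = 1.200000
t=3: π = [0.2021, 0.1531, 0.2300, 0.1799, 0.2349], E[r] = 0.5237, γ^t·E[r] = 0.268125, running G = 1.468125
t=4: π = [0.2022, 0.1544, 0.2309, 0.1790, 0.2335], E[r] = 0.5176, γ^t·E[r] = 0.212000, running G = 1.680125
t=5: π = [0.2023, 0.1542, 0.2307, 0.1791, 0.2336], E[r] = 0.5183, γ^t·E[r] = 0.169843, running G = 1.849968
t=6: π = [0.2023, 0.1542, 0.2307, 0.1791, 0.2336], E[r] = 0.5183, γ^t·E[r] = 0.135859, running G = 1.985826

G = 1.9858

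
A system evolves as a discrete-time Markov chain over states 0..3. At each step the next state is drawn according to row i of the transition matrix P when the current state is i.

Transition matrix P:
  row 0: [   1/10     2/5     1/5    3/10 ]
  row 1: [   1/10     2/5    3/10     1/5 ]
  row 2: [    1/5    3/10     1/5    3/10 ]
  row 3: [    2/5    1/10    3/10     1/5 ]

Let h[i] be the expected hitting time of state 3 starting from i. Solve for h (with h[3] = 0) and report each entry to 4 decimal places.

h = [3.8113, 4.1887, 3.7736, 0.0000]

First-step conditioning: h[3] = 0; for i ≠ 3, h[i] = 1 + Σ_k P[i][k]·h[k].
  h[0] = 1 + 1/10·h[0] + 2/5·h[1] + 1/5·h[2]
  h[1] = 1 + 1/10·h[0] + 2/5·h[1] + 3/10·h[2]
  h[2] = 1 + 1/5·h[0] + 3/10·h[1] + 1/5·h[2]
Solving the 3×3 linear system over states ≠ 3 gives exactly h = [202/53, 222/53, 200/53, 0] (h[3] = 0 is the target).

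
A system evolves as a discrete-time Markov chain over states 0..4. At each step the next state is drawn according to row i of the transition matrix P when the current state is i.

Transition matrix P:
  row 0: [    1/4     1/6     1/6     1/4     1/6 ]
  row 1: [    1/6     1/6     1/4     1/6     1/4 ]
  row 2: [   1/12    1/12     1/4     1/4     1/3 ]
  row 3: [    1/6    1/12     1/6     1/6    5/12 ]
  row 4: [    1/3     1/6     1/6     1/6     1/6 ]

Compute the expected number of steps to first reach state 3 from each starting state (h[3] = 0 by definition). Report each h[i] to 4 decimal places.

First-step conditioning: h[3] = 0; for i ≠ 3, h[i] = 1 + Σ_k P[i][k]·h[k].
  h[0] = 1 + 1/4·h[0] + 1/6·h[1] + 1/6·h[2] + 1/6·h[4]
  h[1] = 1 + 1/6·h[0] + 1/6·h[1] + 1/4·h[2] + 1/4·h[4]
  h[2] = 1 + 1/12·h[0] + 1/12·h[1] + 1/4·h[2] + 1/3·h[4]
  h[4] = 1 + 1/3·h[0] + 1/6·h[1] + 1/6·h[2] + 1/6·h[4]
Solving the 4×4 linear system over states ≠ 3 gives exactly h = [9576/2105, 10446/2105, 9642/2105, 0, 10374/2105] (h[3] = 0 is the target).

h = [4.5492, 4.9625, 4.5805, 0.0000, 4.9283]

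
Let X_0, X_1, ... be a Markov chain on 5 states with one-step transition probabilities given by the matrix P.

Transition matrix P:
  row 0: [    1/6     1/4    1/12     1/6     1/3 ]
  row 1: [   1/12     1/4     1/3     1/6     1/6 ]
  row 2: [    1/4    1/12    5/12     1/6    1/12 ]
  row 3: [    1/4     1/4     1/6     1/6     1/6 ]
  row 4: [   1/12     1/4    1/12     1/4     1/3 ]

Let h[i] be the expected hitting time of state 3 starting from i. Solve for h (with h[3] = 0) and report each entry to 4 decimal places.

First-step conditioning: h[3] = 0; for i ≠ 3, h[i] = 1 + Σ_k P[i][k]·h[k].
  h[0] = 1 + 1/6·h[0] + 1/4·h[1] + 1/12·h[2] + 1/3·h[4]
  h[1] = 1 + 1/12·h[0] + 1/4·h[1] + 1/3·h[2] + 1/6·h[4]
  h[2] = 1 + 1/4·h[0] + 1/12·h[1] + 5/12·h[2] + 1/12·h[4]
  h[4] = 1 + 1/12·h[0] + 1/4·h[1] + 1/12·h[2] + 1/3·h[4]
Solving the 4×4 linear system over states ≠ 3 gives exactly h = [14688/2749, 14988/2749, 15072/2749, 0, 13464/2749] (h[3] = 0 is the target).

h = [5.3430, 5.4522, 5.4827, 0.0000, 4.8978]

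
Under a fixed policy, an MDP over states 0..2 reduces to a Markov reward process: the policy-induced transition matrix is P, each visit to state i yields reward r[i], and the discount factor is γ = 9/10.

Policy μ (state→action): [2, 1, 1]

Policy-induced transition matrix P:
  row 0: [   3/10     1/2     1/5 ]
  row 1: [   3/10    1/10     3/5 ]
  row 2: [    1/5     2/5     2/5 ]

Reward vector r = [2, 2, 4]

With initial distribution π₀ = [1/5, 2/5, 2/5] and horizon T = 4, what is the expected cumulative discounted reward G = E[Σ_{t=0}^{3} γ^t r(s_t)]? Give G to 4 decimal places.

t=0: π = [0.2000, 0.4000, 0.4000], E[r] = 2.8000, γ^t·E[r] = 2.800000, running G = 2.800000
t=1: π = [0.2600, 0.3000, 0.4400], E[r] = 2.8800, γ^t·E[r] = 2.592000, running G = 5.392000
t=2: π = [0.2560, 0.3360, 0.4080], E[r] = 2.8160, γ^t·E[r] = 2.280960, running G = 7.672960
t=3: π = [0.2592, 0.3248, 0.4160], E[r] = 2.8320, γ^t·E[r] = 2.064528, running G = 9.737488

G = 9.7375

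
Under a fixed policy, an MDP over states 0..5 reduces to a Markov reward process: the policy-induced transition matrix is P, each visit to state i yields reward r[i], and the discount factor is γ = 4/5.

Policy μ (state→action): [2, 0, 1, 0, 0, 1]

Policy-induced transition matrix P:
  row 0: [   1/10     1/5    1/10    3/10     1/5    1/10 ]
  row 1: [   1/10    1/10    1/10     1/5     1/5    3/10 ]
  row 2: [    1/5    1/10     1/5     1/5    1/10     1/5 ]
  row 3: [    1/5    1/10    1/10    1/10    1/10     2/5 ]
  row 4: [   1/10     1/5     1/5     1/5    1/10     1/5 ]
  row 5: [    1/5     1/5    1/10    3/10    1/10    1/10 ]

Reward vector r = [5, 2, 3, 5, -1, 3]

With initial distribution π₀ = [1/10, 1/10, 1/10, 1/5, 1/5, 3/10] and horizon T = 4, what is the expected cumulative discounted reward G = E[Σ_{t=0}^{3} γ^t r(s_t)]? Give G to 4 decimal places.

t=0: π = [0.1000, 0.1000, 0.1000, 0.2000, 0.2000, 0.3000], E[r] = 2.7000, γ^t·E[r] = 2.700000, running G = 2.700000
t=1: π = [0.1600, 0.1600, 0.1300, 0.2200, 0.1200, 0.2100], E[r] = 3.1200, γ^t·E[r] = 2.496000, running G = 5.196000
t=2: π = [0.1560, 0.1490, 0.1250, 0.2150, 0.1320, 0.2230], E[r] = 3.0650, γ^t·E[r] = 1.961600, running G = 7.157600
t=3: π = [0.1563, 0.1511, 0.1257, 0.2164, 0.1305, 0.2200], E[r] = 3.0723, γ^t·E[r] = 1.573018, running G = 8.730618

G = 8.7306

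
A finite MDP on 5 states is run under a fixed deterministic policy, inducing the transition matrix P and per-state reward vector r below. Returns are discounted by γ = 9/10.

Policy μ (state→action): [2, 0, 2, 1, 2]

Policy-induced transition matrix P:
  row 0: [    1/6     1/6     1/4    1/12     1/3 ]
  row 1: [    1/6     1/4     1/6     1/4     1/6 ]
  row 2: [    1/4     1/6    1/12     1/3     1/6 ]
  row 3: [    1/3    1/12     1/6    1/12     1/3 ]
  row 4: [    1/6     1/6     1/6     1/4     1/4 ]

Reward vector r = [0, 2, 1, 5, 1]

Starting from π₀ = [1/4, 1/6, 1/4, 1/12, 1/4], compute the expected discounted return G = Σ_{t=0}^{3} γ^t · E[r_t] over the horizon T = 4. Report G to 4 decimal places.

t=0: π = [0.2500, 0.1667, 0.2500, 0.0833, 0.2500], E[r] = 1.2500, γ^t·E[r] = 1.250000, running G = 1.250000
t=1: π = [0.2014, 0.1736, 0.1667, 0.2153, 0.2431], E[r] = 1.8333, γ^t·E[r] = 1.650000, running G = 2.900000
t=2: π = [0.2164, 0.1632, 0.1696, 0.1944, 0.2564], E[r] = 1.7245, γ^t·E[r] = 1.396875, running G = 4.296875
t=3: π = [0.2132, 0.1641, 0.1706, 0.1957, 0.2565], E[r] = 1.7335, γ^t·E[r] = 1.263691, running G = 5.560566

G = 5.5606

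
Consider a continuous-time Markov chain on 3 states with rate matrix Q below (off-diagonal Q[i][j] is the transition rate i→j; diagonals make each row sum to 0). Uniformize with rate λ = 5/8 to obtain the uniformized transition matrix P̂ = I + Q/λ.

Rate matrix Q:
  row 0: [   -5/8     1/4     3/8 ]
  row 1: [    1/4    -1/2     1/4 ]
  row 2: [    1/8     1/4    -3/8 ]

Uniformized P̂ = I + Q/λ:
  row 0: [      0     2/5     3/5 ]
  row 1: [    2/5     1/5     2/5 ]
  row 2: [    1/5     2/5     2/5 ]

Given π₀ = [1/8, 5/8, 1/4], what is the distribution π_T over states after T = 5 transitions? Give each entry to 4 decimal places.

t=0: π = [0.1250, 0.6250, 0.2500]
t=1: π = [0.3000, 0.2750, 0.4250]
t=2: π = [0.1950, 0.3450, 0.4600]
t=3: π = [0.2300, 0.3310, 0.4390]
t=4: π = [0.2202, 0.3338, 0.4460]
t=5: π = [0.2227, 0.3332, 0.4440]

π = [0.2227, 0.3332, 0.4440]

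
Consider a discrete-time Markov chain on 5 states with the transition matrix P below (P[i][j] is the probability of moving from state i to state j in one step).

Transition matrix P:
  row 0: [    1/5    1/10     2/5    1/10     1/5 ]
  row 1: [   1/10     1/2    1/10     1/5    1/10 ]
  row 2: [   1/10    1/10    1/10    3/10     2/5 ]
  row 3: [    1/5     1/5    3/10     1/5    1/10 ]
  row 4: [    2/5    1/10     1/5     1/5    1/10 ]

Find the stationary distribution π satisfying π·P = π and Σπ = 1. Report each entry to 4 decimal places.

Balance equations π_j = Σ_i π_i·P[i][j]:
  π_0 = 1/5·π_0 + 1/10·π_1 + 1/10·π_2 + 1/5·π_3 + 2/5·π_4
  π_1 = 1/10·π_0 + 1/2·π_1 + 1/10·π_2 + 1/5·π_3 + 1/10·π_4
  π_2 = 2/5·π_0 + 1/10·π_1 + 1/10·π_2 + 3/10·π_3 + 1/5·π_4
  π_3 = 1/10·π_0 + 1/5·π_1 + 3/10·π_2 + 1/5·π_3 + 1/5·π_4
  normalize: π_0 + π_1 + π_2 + π_3 + π_4 = 1
Solving the linear system gives exactly π = [105/538, 539/2690, 117/538, 272/1345, 497/2690].

π = [0.1952, 0.2004, 0.2175, 0.2022, 0.1848]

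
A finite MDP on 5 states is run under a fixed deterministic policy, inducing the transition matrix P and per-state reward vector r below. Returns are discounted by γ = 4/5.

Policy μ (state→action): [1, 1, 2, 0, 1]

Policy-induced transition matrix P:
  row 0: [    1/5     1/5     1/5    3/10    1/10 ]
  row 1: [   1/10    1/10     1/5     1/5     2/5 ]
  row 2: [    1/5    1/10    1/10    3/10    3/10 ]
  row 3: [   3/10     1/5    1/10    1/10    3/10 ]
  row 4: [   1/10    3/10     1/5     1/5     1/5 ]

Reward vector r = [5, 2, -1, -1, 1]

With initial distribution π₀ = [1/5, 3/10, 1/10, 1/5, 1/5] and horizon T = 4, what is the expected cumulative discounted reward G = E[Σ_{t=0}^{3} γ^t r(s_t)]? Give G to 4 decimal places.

t=0: π = [0.2000, 0.3000, 0.1000, 0.2000, 0.2000], E[r] = 1.5000, γ^t·E[r] = 1.500000, running G = 1.500000
t=1: π = [0.1700, 0.1800, 0.1700, 0.2100, 0.2700], E[r] = 1.1000, γ^t·E[r] = 0.880000, running G = 2.380000
t=2: π = [0.1760, 0.1920, 0.1620, 0.2130, 0.2570], E[r] = 1.1460, γ^t·E[r] = 0.733440, running G = 3.113440
t=3: π = [0.1764, 0.1903, 0.1625, 0.2125, 0.2583], E[r] = 1.1459, γ^t·E[r] = 0.586701, running G = 3.700141

G = 3.7001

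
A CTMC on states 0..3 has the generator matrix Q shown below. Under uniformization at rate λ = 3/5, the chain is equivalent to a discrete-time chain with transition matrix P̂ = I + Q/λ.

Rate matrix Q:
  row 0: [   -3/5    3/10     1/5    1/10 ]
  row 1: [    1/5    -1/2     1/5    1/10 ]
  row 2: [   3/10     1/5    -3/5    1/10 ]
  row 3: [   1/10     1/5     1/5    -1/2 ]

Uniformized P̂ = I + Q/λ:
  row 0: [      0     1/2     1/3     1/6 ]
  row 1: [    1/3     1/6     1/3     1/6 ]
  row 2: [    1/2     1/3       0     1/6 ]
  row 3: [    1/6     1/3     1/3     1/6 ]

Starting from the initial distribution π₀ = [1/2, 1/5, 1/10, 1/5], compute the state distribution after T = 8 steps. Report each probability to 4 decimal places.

t=0: π = [0.5000, 0.2000, 0.1000, 0.2000]
t=1: π = [0.1500, 0.3833, 0.3000, 0.1667]
t=2: π = [0.3056, 0.2944, 0.2333, 0.1667]
t=3: π = [0.2426, 0.3352, 0.2556, 0.1667]
t=4: π = [0.2673, 0.3179, 0.2481, 0.1667]
t=5: π = [0.2578, 0.3249, 0.2506, 0.1667]
t=6: π = [0.2614, 0.3222, 0.2498, 0.1667]
t=7: π = [0.2601, 0.3232, 0.2501, 0.1667]
t=8: π = [0.2605, 0.3228, 0.2500, 0.1667]

π = [0.2605, 0.3228, 0.2500, 0.1667]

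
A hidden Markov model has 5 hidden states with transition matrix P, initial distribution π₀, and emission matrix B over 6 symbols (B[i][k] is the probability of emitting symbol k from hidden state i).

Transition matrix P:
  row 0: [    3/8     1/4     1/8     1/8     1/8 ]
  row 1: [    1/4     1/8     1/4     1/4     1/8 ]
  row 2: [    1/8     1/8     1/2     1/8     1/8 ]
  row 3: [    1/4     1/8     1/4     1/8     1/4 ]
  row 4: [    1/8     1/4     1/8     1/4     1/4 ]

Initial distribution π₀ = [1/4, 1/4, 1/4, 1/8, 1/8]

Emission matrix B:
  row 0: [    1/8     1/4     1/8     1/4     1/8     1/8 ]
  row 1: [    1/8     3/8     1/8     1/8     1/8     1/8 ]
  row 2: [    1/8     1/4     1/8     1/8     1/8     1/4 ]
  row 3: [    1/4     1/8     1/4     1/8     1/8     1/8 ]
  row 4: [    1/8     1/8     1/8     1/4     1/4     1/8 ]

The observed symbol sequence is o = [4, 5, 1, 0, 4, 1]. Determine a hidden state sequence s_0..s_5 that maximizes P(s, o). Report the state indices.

t=0: δ = [3.125e-02, 3.125e-02, 3.125e-02, 1.562e-02, 3.125e-02]  (obs o_0=4)
t=1: δ = [1.465e-03, 9.766e-04, 3.906e-03, 9.766e-04, 9.766e-04]  ψ = [0, 0, 2, 1, 4]  (obs o_1=5)
t=2: δ = [1.373e-04, 1.831e-04, 4.883e-04, 6.104e-05, 6.104e-05]  ψ = [0, 2, 2, 2, 2]  (obs o_2=1)
t=3: δ = [7.629e-06, 7.629e-06, 3.052e-05, 1.526e-05, 7.629e-06]  ψ = [2, 2, 2, 2, 2]  (obs o_3=0)
t=4: δ = [4.768e-07, 4.768e-07, 1.907e-06, 4.768e-07, 9.537e-07]  ψ = [2, 2, 2, 2, 2]  (obs o_4=4)
t=5: δ = [5.960e-08, 8.941e-08, 2.384e-07, 2.980e-08, 2.980e-08]  ψ = [2, 2, 2, 2, 2]  (obs o_5=1)
backtrack: best end state = 2; path = [2, 2, 2, 2, 2, 2]

path = [2, 2, 2, 2, 2, 2]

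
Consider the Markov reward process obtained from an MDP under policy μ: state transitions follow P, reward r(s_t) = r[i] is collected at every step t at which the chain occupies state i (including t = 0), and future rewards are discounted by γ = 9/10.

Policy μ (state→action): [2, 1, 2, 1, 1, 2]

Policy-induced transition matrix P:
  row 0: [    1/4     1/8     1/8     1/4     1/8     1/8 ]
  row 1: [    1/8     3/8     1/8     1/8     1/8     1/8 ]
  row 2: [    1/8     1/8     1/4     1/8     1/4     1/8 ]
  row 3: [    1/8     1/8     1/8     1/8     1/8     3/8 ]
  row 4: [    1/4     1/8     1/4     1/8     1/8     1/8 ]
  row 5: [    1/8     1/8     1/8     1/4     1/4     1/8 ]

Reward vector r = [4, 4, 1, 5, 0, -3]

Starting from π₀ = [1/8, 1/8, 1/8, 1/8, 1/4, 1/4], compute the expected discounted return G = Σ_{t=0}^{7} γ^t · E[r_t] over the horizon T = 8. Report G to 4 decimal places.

t=0: π = [0.1250, 0.1250, 0.1250, 0.1250, 0.2500, 0.2500], E[r] = 1.0000, γ^t·E[r] = 1.000000, running G = 1.000000
t=1: π = [0.1719, 0.1563, 0.1719, 0.1719, 0.1719, 0.1563], E[r] = 1.8750, γ^t·E[r] = 1.687500, running G = 2.687500
t=2: π = [0.1680, 0.1641, 0.1680, 0.1660, 0.1660, 0.1680], E[r] = 1.8223, γ^t·E[r] = 1.476035, running G = 4.163535
t=3: π = [0.1667, 0.1660, 0.1667, 0.1670, 0.1670, 0.1665], E[r] = 1.8333, γ^t·E[r] = 1.336441, running G = 5.499976
t=4: π = [0.1667, 0.1665, 0.1667, 0.1667, 0.1667, 0.1667], E[r] = 1.8326, γ^t·E[r] = 1.202396, running G = 6.702372
t=5: π = [0.1667, 0.1666, 0.1667, 0.1667, 0.1667, 0.1667], E[r] = 1.8333, γ^t·E[r] = 1.082537, running G = 7.784909
t=6: π = [0.1667, 0.1667, 0.1667, 0.1667, 0.1667, 0.1667], E[r] = 1.8333, γ^t·E[r] = 0.974288, running G = 8.759198
t=7: π = [0.1667, 0.1667, 0.1667, 0.1667, 0.1667, 0.1667], E[r] = 1.8333, γ^t·E[r] = 0.876876, running G = 9.636073

G = 9.6361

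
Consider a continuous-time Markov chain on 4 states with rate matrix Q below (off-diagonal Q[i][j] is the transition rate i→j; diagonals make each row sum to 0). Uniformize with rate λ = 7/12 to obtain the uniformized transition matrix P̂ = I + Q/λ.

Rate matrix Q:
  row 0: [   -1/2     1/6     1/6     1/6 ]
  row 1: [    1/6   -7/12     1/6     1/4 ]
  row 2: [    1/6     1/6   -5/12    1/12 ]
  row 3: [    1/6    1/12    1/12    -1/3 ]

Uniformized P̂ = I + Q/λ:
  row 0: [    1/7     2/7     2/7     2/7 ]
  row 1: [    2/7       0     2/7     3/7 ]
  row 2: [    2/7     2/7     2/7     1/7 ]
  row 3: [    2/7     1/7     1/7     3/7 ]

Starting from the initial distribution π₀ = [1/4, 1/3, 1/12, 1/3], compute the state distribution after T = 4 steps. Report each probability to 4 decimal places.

t=0: π = [0.2500, 0.3333, 0.0833, 0.3333]
t=1: π = [0.2500, 0.1429, 0.2381, 0.3690]
t=2: π = [0.2500, 0.1922, 0.2330, 0.3248]
t=3: π = [0.2500, 0.1844, 0.2393, 0.3263]
t=4: π = [0.2500, 0.1864, 0.2391, 0.3245]

π = [0.2500, 0.1864, 0.2391, 0.3245]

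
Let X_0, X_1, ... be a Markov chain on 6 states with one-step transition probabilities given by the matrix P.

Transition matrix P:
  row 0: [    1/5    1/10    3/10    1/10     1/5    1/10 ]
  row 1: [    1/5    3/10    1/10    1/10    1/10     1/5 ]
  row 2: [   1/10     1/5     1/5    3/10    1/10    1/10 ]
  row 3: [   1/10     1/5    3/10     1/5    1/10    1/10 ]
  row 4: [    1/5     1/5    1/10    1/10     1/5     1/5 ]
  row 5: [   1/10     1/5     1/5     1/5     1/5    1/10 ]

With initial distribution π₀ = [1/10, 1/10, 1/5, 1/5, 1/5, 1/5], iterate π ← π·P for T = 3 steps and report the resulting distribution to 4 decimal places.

t=0: π = [0.1000, 0.1000, 0.2000, 0.2000, 0.2000, 0.2000]
t=1: π = [0.1400, 0.2000, 0.2000, 0.1800, 0.1500, 0.1300]
t=2: π = [0.1490, 0.2060, 0.1970, 0.1710, 0.1420, 0.1350]
t=3: π = [0.1497, 0.2057, 0.1972, 0.1700, 0.1426, 0.1348]

π = [0.1497, 0.2057, 0.1972, 0.1700, 0.1426, 0.1348]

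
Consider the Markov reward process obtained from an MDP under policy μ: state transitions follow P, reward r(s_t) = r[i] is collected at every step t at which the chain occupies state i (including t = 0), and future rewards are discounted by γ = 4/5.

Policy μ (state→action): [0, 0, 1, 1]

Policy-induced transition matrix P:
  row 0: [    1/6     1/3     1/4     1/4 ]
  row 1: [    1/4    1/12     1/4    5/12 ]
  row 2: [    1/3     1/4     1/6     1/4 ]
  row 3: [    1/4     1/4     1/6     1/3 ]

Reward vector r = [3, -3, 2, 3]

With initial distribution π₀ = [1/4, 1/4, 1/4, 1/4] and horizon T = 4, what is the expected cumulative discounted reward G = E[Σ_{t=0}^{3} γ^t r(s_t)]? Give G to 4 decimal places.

G = 3.9960

t=0: π = [0.2500, 0.2500, 0.2500, 0.2500], E[r] = 1.2500, γ^t·E[r] = 1.250000, running G = 1.250000
t=1: π = [0.2500, 0.2292, 0.2083, 0.3125], E[r] = 1.4167, γ^t·E[r] = 1.133333, running G = 2.383333
t=2: π = [0.2465, 0.2326, 0.2066, 0.3142], E[r] = 1.3976, γ^t·E[r] = 0.894444, running G = 3.277778
t=3: π = [0.2467, 0.2318, 0.2066, 0.3150], E[r] = 1.4028, γ^t·E[r] = 0.718222, running G = 3.996000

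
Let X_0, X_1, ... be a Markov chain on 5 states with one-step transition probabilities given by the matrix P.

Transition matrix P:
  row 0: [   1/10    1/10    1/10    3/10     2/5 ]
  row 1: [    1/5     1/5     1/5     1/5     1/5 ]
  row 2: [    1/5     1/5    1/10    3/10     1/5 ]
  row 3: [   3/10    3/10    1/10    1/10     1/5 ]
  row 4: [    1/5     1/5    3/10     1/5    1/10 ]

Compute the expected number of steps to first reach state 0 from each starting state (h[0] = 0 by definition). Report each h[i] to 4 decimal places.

h = [0.0000, 4.5492, 4.5119, 4.1390, 4.5458]

First-step conditioning: h[0] = 0; for i ≠ 0, h[i] = 1 + Σ_k P[i][k]·h[k].
  h[1] = 1 + 1/5·h[1] + 1/5·h[2] + 1/5·h[3] + 1/5·h[4]
  h[2] = 1 + 1/5·h[1] + 1/10·h[2] + 3/10·h[3] + 1/5·h[4]
  h[3] = 1 + 3/10·h[1] + 1/10·h[2] + 1/10·h[3] + 1/5·h[4]
  h[4] = 1 + 1/5·h[1] + 3/10·h[2] + 1/5·h[3] + 1/10·h[4]
Solving the 4×4 linear system over states ≠ 0 gives exactly h = [0, 1342/295, 1331/295, 1221/295, 1341/295] (h[0] = 0 is the target).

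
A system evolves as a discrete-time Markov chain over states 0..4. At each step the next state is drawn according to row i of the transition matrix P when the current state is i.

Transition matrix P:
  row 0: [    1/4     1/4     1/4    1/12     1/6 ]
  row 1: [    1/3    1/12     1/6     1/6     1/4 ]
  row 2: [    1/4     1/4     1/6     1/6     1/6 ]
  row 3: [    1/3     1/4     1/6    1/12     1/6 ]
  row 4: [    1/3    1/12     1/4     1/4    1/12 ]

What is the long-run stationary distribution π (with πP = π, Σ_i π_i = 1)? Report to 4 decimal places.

Balance equations π_j = Σ_i π_i·P[i][j]:
  π_0 = 1/4·π_0 + 1/3·π_1 + 1/4·π_2 + 1/3·π_3 + 1/3·π_4
  π_1 = 1/4·π_0 + 1/12·π_1 + 1/4·π_2 + 1/4·π_3 + 1/12·π_4
  π_2 = 1/4·π_0 + 1/6·π_1 + 1/6·π_2 + 1/6·π_3 + 1/4·π_4
  π_3 = 1/12·π_0 + 1/6·π_1 + 1/6·π_2 + 1/12·π_3 + 1/4·π_4
  normalize: π_0 + π_1 + π_2 + π_3 + π_4 = 1
Solving the linear system gives exactly π = [8433/28888, 35/184, 5923/28888, 2085/14444, 31/184].

π = [0.2919, 0.1902, 0.2050, 0.1444, 0.1685]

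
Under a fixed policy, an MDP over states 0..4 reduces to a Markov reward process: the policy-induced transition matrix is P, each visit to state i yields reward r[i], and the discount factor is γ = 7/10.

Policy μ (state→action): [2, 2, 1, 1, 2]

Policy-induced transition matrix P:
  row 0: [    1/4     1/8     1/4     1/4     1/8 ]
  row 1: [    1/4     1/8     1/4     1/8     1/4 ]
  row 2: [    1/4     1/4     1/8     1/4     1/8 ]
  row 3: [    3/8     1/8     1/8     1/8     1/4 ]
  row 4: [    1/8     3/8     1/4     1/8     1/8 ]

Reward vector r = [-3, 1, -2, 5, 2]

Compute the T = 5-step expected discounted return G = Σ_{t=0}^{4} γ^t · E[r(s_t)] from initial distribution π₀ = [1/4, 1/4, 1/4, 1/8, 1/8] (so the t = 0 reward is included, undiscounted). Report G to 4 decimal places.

t=0: π = [0.2500, 0.2500, 0.2500, 0.1250, 0.1250], E[r] = -0.1250, γ^t·E[r] = -0.125000, running G = -0.125000
t=1: π = [0.2500, 0.1875, 0.2031, 0.1875, 0.1719], E[r] = 0.3125, γ^t·E[r] = 0.218750, running G = 0.093750
t=2: π = [0.2520, 0.1934, 0.2012, 0.1816, 0.1719], E[r] = 0.2871, γ^t·E[r] = 0.140684, running G = 0.234434
t=3: π = [0.2512, 0.1931, 0.2021, 0.1816, 0.1719], E[r] = 0.2871, γ^t·E[r] = 0.098479, running G = 0.332912
t=4: π = [0.2512, 0.1932, 0.2020, 0.1817, 0.1718], E[r] = 0.2876, γ^t·E[r] = 0.069045, running G = 0.401957

G = 0.4020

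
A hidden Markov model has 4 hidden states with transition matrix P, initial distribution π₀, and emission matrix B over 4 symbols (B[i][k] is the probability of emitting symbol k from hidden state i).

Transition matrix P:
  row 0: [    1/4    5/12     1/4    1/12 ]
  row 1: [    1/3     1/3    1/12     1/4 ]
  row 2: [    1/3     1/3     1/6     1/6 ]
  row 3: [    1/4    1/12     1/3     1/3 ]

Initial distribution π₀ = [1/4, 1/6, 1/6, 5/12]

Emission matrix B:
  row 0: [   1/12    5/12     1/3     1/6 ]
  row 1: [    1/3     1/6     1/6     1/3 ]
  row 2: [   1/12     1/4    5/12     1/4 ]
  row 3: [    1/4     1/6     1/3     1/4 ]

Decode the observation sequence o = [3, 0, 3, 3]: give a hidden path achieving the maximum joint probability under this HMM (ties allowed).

t=0: δ = [4.167e-02, 5.556e-02, 4.167e-02, 1.042e-01]  (obs o_0=3)
t=1: δ = [2.170e-03, 6.173e-03, 2.894e-03, 8.681e-03]  ψ = [3, 1, 3, 3]  (obs o_1=0)
t=2: δ = [3.617e-04, 6.859e-04, 7.234e-04, 7.234e-04]  ψ = [3, 1, 3, 3]  (obs o_2=3)
t=3: δ = [4.019e-05, 8.038e-05, 6.028e-05, 6.028e-05]  ψ = [2, 2, 3, 3]  (obs o_3=3)
backtrack: best end state = 1; path = [3, 3, 2, 1]

path = [3, 3, 2, 1]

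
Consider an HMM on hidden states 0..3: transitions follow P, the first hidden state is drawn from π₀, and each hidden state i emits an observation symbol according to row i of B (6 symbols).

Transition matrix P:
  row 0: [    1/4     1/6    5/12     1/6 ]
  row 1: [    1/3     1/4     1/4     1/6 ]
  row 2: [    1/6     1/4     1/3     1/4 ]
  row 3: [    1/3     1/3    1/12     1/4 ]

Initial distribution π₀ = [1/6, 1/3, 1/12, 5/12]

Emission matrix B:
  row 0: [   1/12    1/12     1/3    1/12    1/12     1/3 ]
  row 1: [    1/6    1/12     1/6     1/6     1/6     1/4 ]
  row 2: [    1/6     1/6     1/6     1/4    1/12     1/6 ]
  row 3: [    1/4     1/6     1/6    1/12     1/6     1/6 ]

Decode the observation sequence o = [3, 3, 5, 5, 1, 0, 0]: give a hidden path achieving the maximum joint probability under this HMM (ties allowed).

t=0: δ = [1.389e-02, 5.556e-02, 2.083e-02, 3.472e-02]  (obs o_0=3)
t=1: δ = [1.543e-03, 2.315e-03, 3.472e-03, 7.716e-04]  ψ = [1, 1, 1, 1]  (obs o_1=3)
t=2: δ = [2.572e-04, 2.170e-04, 1.929e-04, 1.447e-04]  ψ = [1, 2, 2, 2]  (obs o_2=5)
t=3: δ = [2.411e-05, 1.356e-05, 1.786e-05, 8.038e-06]  ψ = [1, 1, 0, 2]  (obs o_3=5)
t=4: δ = [5.023e-07, 3.721e-07, 1.674e-06, 7.442e-07]  ψ = [0, 2, 0, 2]  (obs o_4=1)
t=5: δ = [2.326e-08, 6.977e-08, 9.303e-08, 1.047e-07]  ψ = [2, 2, 2, 2]  (obs o_5=0)
t=6: δ = [2.907e-09, 5.814e-09, 5.168e-09, 6.541e-09]  ψ = [3, 3, 2, 3]  (obs o_6=0)
backtrack: best end state = 3; path = [1, 2, 1, 0, 2, 3, 3]

path = [1, 2, 1, 0, 2, 3, 3]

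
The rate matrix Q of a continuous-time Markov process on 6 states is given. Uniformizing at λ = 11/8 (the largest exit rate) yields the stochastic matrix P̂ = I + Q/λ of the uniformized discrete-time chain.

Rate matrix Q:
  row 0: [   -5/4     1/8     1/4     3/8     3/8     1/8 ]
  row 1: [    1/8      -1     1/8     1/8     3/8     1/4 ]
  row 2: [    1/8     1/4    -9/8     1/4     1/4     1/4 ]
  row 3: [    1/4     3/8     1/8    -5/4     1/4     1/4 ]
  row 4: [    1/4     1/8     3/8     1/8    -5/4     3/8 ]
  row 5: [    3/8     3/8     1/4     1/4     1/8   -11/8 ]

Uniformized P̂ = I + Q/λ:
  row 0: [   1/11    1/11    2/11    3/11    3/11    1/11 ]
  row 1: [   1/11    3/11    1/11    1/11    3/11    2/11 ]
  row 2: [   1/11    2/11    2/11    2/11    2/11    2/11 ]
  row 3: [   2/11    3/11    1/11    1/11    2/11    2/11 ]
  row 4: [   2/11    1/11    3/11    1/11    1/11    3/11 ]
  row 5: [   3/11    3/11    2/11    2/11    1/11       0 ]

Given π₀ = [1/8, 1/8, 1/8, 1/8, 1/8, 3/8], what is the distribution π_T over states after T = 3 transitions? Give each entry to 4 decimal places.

t=0: π = [0.1250, 0.1250, 0.1250, 0.1250, 0.1250, 0.3750]
t=1: π = [0.1818, 0.2159, 0.1705, 0.1591, 0.1591, 0.1136]
t=2: π = [0.1405, 0.1952, 0.1622, 0.1498, 0.1932, 0.1591]
t=3: π = [0.1510, 0.1973, 0.1680, 0.1457, 0.1803, 0.1577]

π = [0.1510, 0.1973, 0.1680, 0.1457, 0.1803, 0.1577]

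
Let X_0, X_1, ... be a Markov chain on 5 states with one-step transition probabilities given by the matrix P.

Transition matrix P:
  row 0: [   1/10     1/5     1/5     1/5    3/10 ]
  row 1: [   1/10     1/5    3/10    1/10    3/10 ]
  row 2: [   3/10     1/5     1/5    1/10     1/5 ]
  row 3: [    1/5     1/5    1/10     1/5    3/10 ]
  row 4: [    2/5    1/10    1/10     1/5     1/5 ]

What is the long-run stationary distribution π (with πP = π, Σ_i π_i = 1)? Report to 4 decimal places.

Balance equations π_j = Σ_i π_i·P[i][j]:
  π_0 = 1/10·π_0 + 1/10·π_1 + 3/10·π_2 + 1/5·π_3 + 2/5·π_4
  π_1 = 1/5·π_0 + 1/5·π_1 + 1/5·π_2 + 1/5·π_3 + 1/10·π_4
  π_2 = 1/5·π_0 + 3/10·π_1 + 1/5·π_2 + 1/10·π_3 + 1/10·π_4
  π_3 = 1/5·π_0 + 1/10·π_1 + 1/10·π_2 + 1/5·π_3 + 1/5·π_4
  normalize: π_0 + π_1 + π_2 + π_3 + π_4 = 1
Solving the linear system gives exactly π = [2464/10779, 1879/10779, 1889/10779, 593/3593, 2768/10779].

π = [0.2286, 0.1743, 0.1752, 0.1650, 0.2568]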